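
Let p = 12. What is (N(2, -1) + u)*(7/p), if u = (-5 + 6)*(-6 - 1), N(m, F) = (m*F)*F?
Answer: -35/12 ≈ -2.9167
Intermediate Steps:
N(m, F) = m*F² (N(m, F) = (F*m)*F = m*F²)
u = -7 (u = 1*(-7) = -7)
(N(2, -1) + u)*(7/p) = (2*(-1)² - 7)*(7/12) = (2*1 - 7)*(7*(1/12)) = (2 - 7)*(7/12) = -5*7/12 = -35/12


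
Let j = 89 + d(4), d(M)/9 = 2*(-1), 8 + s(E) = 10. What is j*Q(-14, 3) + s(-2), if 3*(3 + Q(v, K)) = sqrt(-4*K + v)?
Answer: -211 + 71*I*sqrt(26)/3 ≈ -211.0 + 120.68*I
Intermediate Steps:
s(E) = 2 (s(E) = -8 + 10 = 2)
d(M) = -18 (d(M) = 9*(2*(-1)) = 9*(-2) = -18)
j = 71 (j = 89 - 18 = 71)
Q(v, K) = -3 + sqrt(v - 4*K)/3 (Q(v, K) = -3 + sqrt(-4*K + v)/3 = -3 + sqrt(v - 4*K)/3)
j*Q(-14, 3) + s(-2) = 71*(-3 + sqrt(-14 - 4*3)/3) + 2 = 71*(-3 + sqrt(-14 - 12)/3) + 2 = 71*(-3 + sqrt(-26)/3) + 2 = 71*(-3 + (I*sqrt(26))/3) + 2 = 71*(-3 + I*sqrt(26)/3) + 2 = (-213 + 71*I*sqrt(26)/3) + 2 = -211 + 71*I*sqrt(26)/3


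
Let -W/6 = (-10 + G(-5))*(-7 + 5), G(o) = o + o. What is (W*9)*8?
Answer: -17280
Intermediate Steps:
G(o) = 2*o
W = -240 (W = -6*(-10 + 2*(-5))*(-7 + 5) = -6*(-10 - 10)*(-2) = -(-120)*(-2) = -6*40 = -240)
(W*9)*8 = -240*9*8 = -2160*8 = -17280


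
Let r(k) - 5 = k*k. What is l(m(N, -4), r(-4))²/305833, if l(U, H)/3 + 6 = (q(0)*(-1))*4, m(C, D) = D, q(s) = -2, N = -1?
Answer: 36/305833 ≈ 0.00011771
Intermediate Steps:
r(k) = 5 + k² (r(k) = 5 + k*k = 5 + k²)
l(U, H) = 6 (l(U, H) = -18 + 3*(-2*(-1)*4) = -18 + 3*(2*4) = -18 + 3*8 = -18 + 24 = 6)
l(m(N, -4), r(-4))²/305833 = 6²/305833 = 36*(1/305833) = 36/305833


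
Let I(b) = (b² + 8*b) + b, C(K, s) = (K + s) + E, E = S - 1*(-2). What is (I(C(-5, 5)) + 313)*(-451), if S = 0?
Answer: -151085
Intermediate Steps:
E = 2 (E = 0 - 1*(-2) = 0 + 2 = 2)
C(K, s) = 2 + K + s (C(K, s) = (K + s) + 2 = 2 + K + s)
I(b) = b² + 9*b
(I(C(-5, 5)) + 313)*(-451) = ((2 - 5 + 5)*(9 + (2 - 5 + 5)) + 313)*(-451) = (2*(9 + 2) + 313)*(-451) = (2*11 + 313)*(-451) = (22 + 313)*(-451) = 335*(-451) = -151085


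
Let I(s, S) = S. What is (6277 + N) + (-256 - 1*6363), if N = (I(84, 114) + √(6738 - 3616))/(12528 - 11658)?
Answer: -49571/145 + √3122/870 ≈ -341.80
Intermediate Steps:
N = 19/145 + √3122/870 (N = (114 + √(6738 - 3616))/(12528 - 11658) = (114 + √3122)/870 = (114 + √3122)*(1/870) = 19/145 + √3122/870 ≈ 0.19526)
(6277 + N) + (-256 - 1*6363) = (6277 + (19/145 + √3122/870)) + (-256 - 1*6363) = (910184/145 + √3122/870) + (-256 - 6363) = (910184/145 + √3122/870) - 6619 = -49571/145 + √3122/870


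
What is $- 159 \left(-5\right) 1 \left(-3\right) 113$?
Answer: $-269505$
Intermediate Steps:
$- 159 \left(-5\right) 1 \left(-3\right) 113 = - 159 \left(\left(-5\right) \left(-3\right)\right) 113 = \left(-159\right) 15 \cdot 113 = \left(-2385\right) 113 = -269505$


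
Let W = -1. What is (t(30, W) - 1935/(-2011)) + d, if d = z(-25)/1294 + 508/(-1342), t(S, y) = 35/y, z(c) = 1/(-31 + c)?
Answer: -3365283422597/97781544784 ≈ -34.416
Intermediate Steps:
d = -18406527/48623344 (d = 1/(-31 - 25*1294) + 508/(-1342) = (1/1294)/(-56) + 508*(-1/1342) = -1/56*1/1294 - 254/671 = -1/72464 - 254/671 = -18406527/48623344 ≈ -0.37855)
(t(30, W) - 1935/(-2011)) + d = (35/(-1) - 1935/(-2011)) - 18406527/48623344 = (35*(-1) - 1935*(-1/2011)) - 18406527/48623344 = (-35 + 1935/2011) - 18406527/48623344 = -68450/2011 - 18406527/48623344 = -3365283422597/97781544784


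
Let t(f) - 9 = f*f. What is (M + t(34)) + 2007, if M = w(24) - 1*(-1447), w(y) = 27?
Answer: 4646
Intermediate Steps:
t(f) = 9 + f² (t(f) = 9 + f*f = 9 + f²)
M = 1474 (M = 27 - 1*(-1447) = 27 + 1447 = 1474)
(M + t(34)) + 2007 = (1474 + (9 + 34²)) + 2007 = (1474 + (9 + 1156)) + 2007 = (1474 + 1165) + 2007 = 2639 + 2007 = 4646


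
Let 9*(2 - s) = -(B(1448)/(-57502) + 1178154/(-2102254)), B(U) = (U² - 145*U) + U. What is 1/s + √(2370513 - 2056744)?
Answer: -271988571393/465324206233 + √313769 ≈ 559.57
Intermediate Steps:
B(U) = U² - 144*U
s = -465324206233/271988571393 (s = 2 - (-1)*((1448*(-144 + 1448))/(-57502) + 1178154/(-2102254))/9 = 2 - (-1)*((1448*1304)*(-1/57502) + 1178154*(-1/2102254))/9 = 2 - (-1)*(1888192*(-1/57502) - 589077/1051127)/9 = 2 - (-1)*(-944096/28751 - 589077/1051127)/9 = 2 - (-1)*(-1009301349019)/(9*30220952377) = 2 - ⅑*1009301349019/30220952377 = 2 - 1009301349019/271988571393 = -465324206233/271988571393 ≈ -1.7108)
1/s + √(2370513 - 2056744) = 1/(-465324206233/271988571393) + √(2370513 - 2056744) = -271988571393/465324206233 + √313769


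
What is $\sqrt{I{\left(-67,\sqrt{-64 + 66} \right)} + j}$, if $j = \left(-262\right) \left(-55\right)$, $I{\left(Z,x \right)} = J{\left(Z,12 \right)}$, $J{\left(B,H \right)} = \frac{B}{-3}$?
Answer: $\frac{\sqrt{129891}}{3} \approx 120.13$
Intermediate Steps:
$J{\left(B,H \right)} = - \frac{B}{3}$ ($J{\left(B,H \right)} = B \left(- \frac{1}{3}\right) = - \frac{B}{3}$)
$I{\left(Z,x \right)} = - \frac{Z}{3}$
$j = 14410$
$\sqrt{I{\left(-67,\sqrt{-64 + 66} \right)} + j} = \sqrt{\left(- \frac{1}{3}\right) \left(-67\right) + 14410} = \sqrt{\frac{67}{3} + 14410} = \sqrt{\frac{43297}{3}} = \frac{\sqrt{129891}}{3}$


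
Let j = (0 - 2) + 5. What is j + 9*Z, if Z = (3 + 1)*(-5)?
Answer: -177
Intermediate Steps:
Z = -20 (Z = 4*(-5) = -20)
j = 3 (j = -2 + 5 = 3)
j + 9*Z = 3 + 9*(-20) = 3 - 180 = -177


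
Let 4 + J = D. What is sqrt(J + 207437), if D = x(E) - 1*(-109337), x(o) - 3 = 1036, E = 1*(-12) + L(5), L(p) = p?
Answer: sqrt(317809) ≈ 563.75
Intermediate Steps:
E = -7 (E = 1*(-12) + 5 = -12 + 5 = -7)
x(o) = 1039 (x(o) = 3 + 1036 = 1039)
D = 110376 (D = 1039 - 1*(-109337) = 1039 + 109337 = 110376)
J = 110372 (J = -4 + 110376 = 110372)
sqrt(J + 207437) = sqrt(110372 + 207437) = sqrt(317809)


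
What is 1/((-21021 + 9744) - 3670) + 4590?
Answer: 68606729/14947 ≈ 4590.0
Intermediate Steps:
1/((-21021 + 9744) - 3670) + 4590 = 1/(-11277 - 3670) + 4590 = 1/(-14947) + 4590 = -1/14947 + 4590 = 68606729/14947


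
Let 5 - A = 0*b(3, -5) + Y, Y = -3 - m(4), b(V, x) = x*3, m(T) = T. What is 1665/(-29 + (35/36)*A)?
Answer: -4995/52 ≈ -96.058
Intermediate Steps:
b(V, x) = 3*x
Y = -7 (Y = -3 - 1*4 = -3 - 4 = -7)
A = 12 (A = 5 - (0*(3*(-5)) - 7) = 5 - (0*(-15) - 7) = 5 - (0 - 7) = 5 - 1*(-7) = 5 + 7 = 12)
1665/(-29 + (35/36)*A) = 1665/(-29 + (35/36)*12) = 1665/(-29 + 35/3) = 1665/(-52/3) = 1665*(-3/52) = -4995/52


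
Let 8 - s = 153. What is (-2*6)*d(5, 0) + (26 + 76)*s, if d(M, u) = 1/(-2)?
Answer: -14784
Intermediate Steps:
s = -145 (s = 8 - 1*153 = 8 - 153 = -145)
d(M, u) = -½ (d(M, u) = 1*(-½) = -½)
(-2*6)*d(5, 0) + (26 + 76)*s = -2*6*(-½) + (26 + 76)*(-145) = -12*(-½) + 102*(-145) = 6 - 14790 = -14784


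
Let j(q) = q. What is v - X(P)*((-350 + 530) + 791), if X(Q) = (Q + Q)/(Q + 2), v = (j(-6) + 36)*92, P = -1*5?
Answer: -1430/3 ≈ -476.67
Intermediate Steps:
P = -5
v = 2760 (v = (-6 + 36)*92 = 30*92 = 2760)
X(Q) = 2*Q/(2 + Q) (X(Q) = (2*Q)/(2 + Q) = 2*Q/(2 + Q))
v - X(P)*((-350 + 530) + 791) = 2760 - 2*(-5)/(2 - 5)*((-350 + 530) + 791) = 2760 - 2*(-5)/(-3)*(180 + 791) = 2760 - 2*(-5)*(-⅓)*971 = 2760 - 10*971/3 = 2760 - 1*9710/3 = 2760 - 9710/3 = -1430/3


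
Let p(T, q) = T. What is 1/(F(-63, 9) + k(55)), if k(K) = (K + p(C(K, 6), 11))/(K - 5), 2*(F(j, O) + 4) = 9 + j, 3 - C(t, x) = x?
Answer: -25/749 ≈ -0.033378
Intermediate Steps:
C(t, x) = 3 - x
F(j, O) = ½ + j/2 (F(j, O) = -4 + (9 + j)/2 = -4 + (9/2 + j/2) = ½ + j/2)
k(K) = (-3 + K)/(-5 + K) (k(K) = (K + (3 - 1*6))/(K - 5) = (K + (3 - 6))/(-5 + K) = (K - 3)/(-5 + K) = (-3 + K)/(-5 + K))
1/(F(-63, 9) + k(55)) = 1/((½ + (½)*(-63)) + (-3 + 55)/(-5 + 55)) = 1/((½ - 63/2) + 52/50) = 1/(-31 + (1/50)*52) = 1/(-31 + 26/25) = 1/(-749/25) = -25/749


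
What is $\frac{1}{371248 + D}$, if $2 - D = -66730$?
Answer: $\frac{1}{437980} \approx 2.2832 \cdot 10^{-6}$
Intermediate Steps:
$D = 66732$ ($D = 2 - -66730 = 2 + 66730 = 66732$)
$\frac{1}{371248 + D} = \frac{1}{371248 + 66732} = \frac{1}{437980}$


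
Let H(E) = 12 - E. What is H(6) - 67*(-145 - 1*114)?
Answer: 17359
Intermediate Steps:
H(6) - 67*(-145 - 1*114) = (12 - 1*6) - 67*(-145 - 1*114) = (12 - 6) - 67*(-145 - 114) = 6 - 67*(-259) = 6 + 17353 = 17359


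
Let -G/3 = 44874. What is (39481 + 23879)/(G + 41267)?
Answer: -12672/18671 ≈ -0.67870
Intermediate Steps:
G = -134622 (G = -3*44874 = -134622)
(39481 + 23879)/(G + 41267) = (39481 + 23879)/(-134622 + 41267) = 63360/(-93355) = 63360*(-1/93355) = -12672/18671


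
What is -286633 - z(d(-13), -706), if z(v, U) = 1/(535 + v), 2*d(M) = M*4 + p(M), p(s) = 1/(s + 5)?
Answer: -2334052535/8143 ≈ -2.8663e+5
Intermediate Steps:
p(s) = 1/(5 + s)
d(M) = 1/(2*(5 + M)) + 2*M (d(M) = (M*4 + 1/(5 + M))/2 = (4*M + 1/(5 + M))/2 = (1/(5 + M) + 4*M)/2 = 1/(2*(5 + M)) + 2*M)
-286633 - z(d(-13), -706) = -286633 - 1/(535 + (1 + 4*(-13)*(5 - 13))/(2*(5 - 13))) = -286633 - 1/(535 + (1/2)*(1 + 4*(-13)*(-8))/(-8)) = -286633 - 1/(535 + (1/2)*(-1/8)*(1 + 416)) = -286633 - 1/(535 + (1/2)*(-1/8)*417) = -286633 - 1/(535 - 417/16) = -286633 - 1/8143/16 = -286633 - 1*16/8143 = -286633 - 16/8143 = -2334052535/8143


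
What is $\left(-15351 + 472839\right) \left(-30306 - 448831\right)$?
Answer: $-219199427856$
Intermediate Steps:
$\left(-15351 + 472839\right) \left(-30306 - 448831\right) = 457488 \left(-479137\right) = -219199427856$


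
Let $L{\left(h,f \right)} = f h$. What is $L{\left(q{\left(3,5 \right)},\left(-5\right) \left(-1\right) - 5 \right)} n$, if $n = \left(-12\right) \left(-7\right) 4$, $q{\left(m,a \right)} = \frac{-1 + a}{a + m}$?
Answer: $0$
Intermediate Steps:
$q{\left(m,a \right)} = \frac{-1 + a}{a + m}$
$n = 336$ ($n = 84 \cdot 4 = 336$)
$L{\left(q{\left(3,5 \right)},\left(-5\right) \left(-1\right) - 5 \right)} n = \left(\left(-5\right) \left(-1\right) - 5\right) \frac{-1 + 5}{5 + 3} \cdot 336 = \left(5 - 5\right) \frac{1}{8} \cdot 4 \cdot 336 = 0 \cdot \frac{1}{8} \cdot 4 \cdot 336 = 0 \cdot \frac{1}{2} \cdot 336 = 0 \cdot 336 = 0$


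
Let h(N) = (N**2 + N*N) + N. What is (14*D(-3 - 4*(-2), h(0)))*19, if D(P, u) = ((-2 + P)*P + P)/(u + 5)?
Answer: 1064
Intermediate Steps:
h(N) = N + 2*N**2 (h(N) = (N**2 + N**2) + N = 2*N**2 + N = N + 2*N**2)
D(P, u) = (P + P*(-2 + P))/(5 + u) (D(P, u) = (P*(-2 + P) + P)/(5 + u) = (P + P*(-2 + P))/(5 + u))
(14*D(-3 - 4*(-2), h(0)))*19 = (14*((-3 - 4*(-2))*(-1 + (-3 - 4*(-2)))/(5 + 0*(1 + 2*0))))*19 = (14*((-3 + 8)*(-1 + (-3 + 8))/(5 + 0*(1 + 0))))*19 = (14*(5*(-1 + 5)/(5 + 0*1)))*19 = (14*(5*4/(5 + 0)))*19 = (14*(5*4/5))*19 = (14*(5*(1/5)*4))*19 = (14*4)*19 = 56*19 = 1064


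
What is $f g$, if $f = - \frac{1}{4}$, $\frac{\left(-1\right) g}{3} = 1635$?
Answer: $\frac{4905}{4} \approx 1226.3$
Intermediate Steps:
$g = -4905$ ($g = \left(-3\right) 1635 = -4905$)
$f = - \frac{1}{4}$ ($f = \left(-1\right) \frac{1}{4} = - \frac{1}{4} \approx -0.25$)
$f g = \left(- \frac{1}{4}\right) \left(-4905\right) = \frac{4905}{4}$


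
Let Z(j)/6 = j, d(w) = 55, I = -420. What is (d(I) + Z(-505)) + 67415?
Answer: 64440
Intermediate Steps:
Z(j) = 6*j
(d(I) + Z(-505)) + 67415 = (55 + 6*(-505)) + 67415 = (55 - 3030) + 67415 = -2975 + 67415 = 64440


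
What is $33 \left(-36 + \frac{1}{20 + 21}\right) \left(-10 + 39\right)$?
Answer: $- \frac{1411575}{41} \approx -34429.0$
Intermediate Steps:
$33 \left(-36 + \frac{1}{20 + 21}\right) \left(-10 + 39\right) = 33 \left(-36 + \frac{1}{41}\right) 29 = 33 \left(\left(- \frac{1475}{41}\right) 29\right) = 33 \left(- \frac{42775}{41}\right) = - \frac{1411575}{41}$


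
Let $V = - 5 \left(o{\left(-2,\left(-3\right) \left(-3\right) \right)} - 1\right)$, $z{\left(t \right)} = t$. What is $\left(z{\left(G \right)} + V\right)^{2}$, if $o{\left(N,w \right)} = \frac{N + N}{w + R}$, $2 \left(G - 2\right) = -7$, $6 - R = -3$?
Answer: $\frac{6889}{324} \approx 21.262$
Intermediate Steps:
$R = 9$ ($R = 6 - -3 = 6 + 3 = 9$)
$G = - \frac{3}{2}$ ($G = 2 + \frac{1}{2} \left(-7\right) = 2 - \frac{7}{2} = - \frac{3}{2} \approx -1.5$)
$o{\left(N,w \right)} = \frac{2 N}{9 + w}$ ($o{\left(N,w \right)} = \frac{N + N}{w + 9} = \frac{2 N}{9 + w}$)
$V = \frac{55}{9}$ ($V = - 5 \left(2 \left(-2\right) \frac{1}{9 - -9} - 1\right) = - 5 \left(2 \left(-2\right) \frac{1}{9 + 9} - 1\right) = - 5 \left(2 \left(-2\right) \frac{1}{18} - 1\right) = - 5 \left(- \frac{2}{9} - 1\right) = \left(-5\right) \left(- \frac{11}{9}\right) = \frac{55}{9} \approx 6.1111$)
$\left(z{\left(G \right)} + V\right)^{2} = \left(- \frac{3}{2} + \frac{55}{9}\right)^{2} = \left(\frac{83}{18}\right)^{2} = \frac{6889}{324}$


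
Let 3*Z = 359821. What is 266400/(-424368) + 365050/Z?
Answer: 365962600/151484641 ≈ 2.4158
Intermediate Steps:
Z = 359821/3 (Z = (1/3)*359821 = 359821/3 ≈ 1.1994e+5)
266400/(-424368) + 365050/Z = 266400/(-424368) + 365050/(359821/3) = 266400*(-1/424368) + 365050*(3/359821) = -1850/2947 + 156450/51403 = 365962600/151484641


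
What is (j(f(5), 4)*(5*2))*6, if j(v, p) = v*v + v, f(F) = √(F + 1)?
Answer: 360 + 60*√6 ≈ 506.97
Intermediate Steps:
f(F) = √(1 + F)
j(v, p) = v + v² (j(v, p) = v² + v = v + v²)
(j(f(5), 4)*(5*2))*6 = ((√(1 + 5)*(1 + √(1 + 5)))*(5*2))*6 = ((√6*(1 + √6))*10)*6 = (10*√6*(1 + √6))*6 = 60*√6*(1 + √6)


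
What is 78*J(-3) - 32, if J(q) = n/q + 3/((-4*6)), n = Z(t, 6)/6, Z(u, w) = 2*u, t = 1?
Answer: -605/12 ≈ -50.417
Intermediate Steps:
n = ⅓ (n = (2*1)/6 = 2*(⅙) = ⅓ ≈ 0.33333)
J(q) = -⅛ + 1/(3*q) (J(q) = 1/(3*q) + 3/((-4*6)) = 1/(3*q) + 3/(-24) = 1/(3*q) + 3*(-1/24) = 1/(3*q) - ⅛ = -⅛ + 1/(3*q))
78*J(-3) - 32 = 78*((1/24)*(8 - 3*(-3))/(-3)) - 32 = 78*((1/24)*(-⅓)*(8 + 9)) - 32 = 78*((1/24)*(-⅓)*17) - 32 = 78*(-17/72) - 32 = -221/12 - 32 = -605/12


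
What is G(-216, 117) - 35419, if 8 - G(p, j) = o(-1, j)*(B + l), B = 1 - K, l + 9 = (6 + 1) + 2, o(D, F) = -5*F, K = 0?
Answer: -34826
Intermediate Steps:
l = 0 (l = -9 + ((6 + 1) + 2) = -9 + (7 + 2) = -9 + 9 = 0)
B = 1 (B = 1 - 1*0 = 1 + 0 = 1)
G(p, j) = 8 + 5*j (G(p, j) = 8 - (-5*j)*(1 + 0) = 8 - (-5*j) = 8 - (-5)*j = 8 + 5*j)
G(-216, 117) - 35419 = (8 + 5*117) - 35419 = (8 + 585) - 35419 = 593 - 35419 = -34826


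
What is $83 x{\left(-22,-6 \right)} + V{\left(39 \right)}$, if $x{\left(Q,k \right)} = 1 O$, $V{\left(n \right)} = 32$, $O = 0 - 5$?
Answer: $-383$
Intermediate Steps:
$O = -5$ ($O = 0 - 5 = -5$)
$x{\left(Q,k \right)} = -5$ ($x{\left(Q,k \right)} = 1 \left(-5\right) = -5$)
$83 x{\left(-22,-6 \right)} + V{\left(39 \right)} = 83 \left(-5\right) + 32 = -415 + 32 = -383$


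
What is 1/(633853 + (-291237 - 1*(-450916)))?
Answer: 1/793532 ≈ 1.2602e-6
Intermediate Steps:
1/(633853 + (-291237 - 1*(-450916))) = 1/(633853 + (-291237 + 450916)) = 1/(633853 + 159679) = 1/793532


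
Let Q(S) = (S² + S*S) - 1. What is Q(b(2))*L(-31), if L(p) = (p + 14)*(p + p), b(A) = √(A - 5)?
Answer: -7378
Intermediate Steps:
b(A) = √(-5 + A)
Q(S) = -1 + 2*S² (Q(S) = (S² + S²) - 1 = 2*S² - 1 = -1 + 2*S²)
L(p) = 2*p*(14 + p) (L(p) = (14 + p)*(2*p) = 2*p*(14 + p))
Q(b(2))*L(-31) = (-1 + 2*(√(-5 + 2))²)*(2*(-31)*(14 - 31)) = (-1 + 2*(√(-3))²)*(2*(-31)*(-17)) = (-1 + 2*(I*√3)²)*1054 = (-1 + 2*(-3))*1054 = (-1 - 6)*1054 = -7*1054 = -7378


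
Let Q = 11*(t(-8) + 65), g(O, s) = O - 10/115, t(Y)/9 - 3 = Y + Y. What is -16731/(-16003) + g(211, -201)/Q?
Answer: 996381/1472276 ≈ 0.67676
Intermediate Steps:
t(Y) = 27 + 18*Y (t(Y) = 27 + 9*(Y + Y) = 27 + 9*(2*Y) = 27 + 18*Y)
g(O, s) = -2/23 + O (g(O, s) = O - 10*1/115 = O - 2/23 = -2/23 + O)
Q = -572 (Q = 11*((27 + 18*(-8)) + 65) = 11*((27 - 144) + 65) = 11*(-117 + 65) = 11*(-52) = -572)
-16731/(-16003) + g(211, -201)/Q = -16731/(-16003) + (-2/23 + 211)/(-572) = -16731*(-1/16003) + (4851/23)*(-1/572) = 1287/1231 - 441/1196 = 996381/1472276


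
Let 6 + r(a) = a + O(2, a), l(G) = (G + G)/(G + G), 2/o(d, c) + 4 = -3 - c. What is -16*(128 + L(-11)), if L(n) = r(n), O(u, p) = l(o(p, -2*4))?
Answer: -1792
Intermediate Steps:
o(d, c) = 2/(-7 - c) (o(d, c) = 2/(-4 + (-3 - c)) = 2/(-7 - c))
l(G) = 1 (l(G) = (2*G)/((2*G)) = (2*G)*(1/(2*G)) = 1)
O(u, p) = 1
r(a) = -5 + a (r(a) = -6 + (a + 1) = -6 + (1 + a) = -5 + a)
L(n) = -5 + n
-16*(128 + L(-11)) = -16*(128 + (-5 - 11)) = -16*(128 - 16) = -16*112 = -1792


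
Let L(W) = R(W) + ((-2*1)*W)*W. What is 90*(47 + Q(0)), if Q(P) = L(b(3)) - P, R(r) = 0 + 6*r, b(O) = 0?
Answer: 4230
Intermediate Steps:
R(r) = 6*r
L(W) = -2*W² + 6*W (L(W) = 6*W + ((-2*1)*W)*W = 6*W + (-2*W)*W = 6*W - 2*W² = -2*W² + 6*W)
Q(P) = -P (Q(P) = 2*0*(3 - 1*0) - P = 2*0*(3 + 0) - P = 2*0*3 - P = 0 - P = -P)
90*(47 + Q(0)) = 90*(47 - 1*0) = 90*(47 + 0) = 90*47 = 4230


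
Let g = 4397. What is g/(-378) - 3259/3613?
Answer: -17118263/1365714 ≈ -12.534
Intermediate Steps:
g/(-378) - 3259/3613 = 4397/(-378) - 3259/3613 = 4397*(-1/378) - 3259*1/3613 = -4397/378 - 3259/3613 = -17118263/1365714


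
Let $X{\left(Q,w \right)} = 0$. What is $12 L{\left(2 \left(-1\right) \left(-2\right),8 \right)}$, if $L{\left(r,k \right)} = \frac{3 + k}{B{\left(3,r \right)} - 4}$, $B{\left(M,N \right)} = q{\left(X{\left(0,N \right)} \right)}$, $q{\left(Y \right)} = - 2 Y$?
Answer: $-33$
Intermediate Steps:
$B{\left(M,N \right)} = 0$ ($B{\left(M,N \right)} = \left(-2\right) 0 = 0$)
$L{\left(r,k \right)} = - \frac{3}{4} - \frac{k}{4}$ ($L{\left(r,k \right)} = \frac{3 + k}{0 - 4} = \frac{3 + k}{-4} = \left(3 + k\right) \left(- \frac{1}{4}\right) = - \frac{3}{4} - \frac{k}{4}$)
$12 L{\left(2 \left(-1\right) \left(-2\right),8 \right)} = 12 \left(- \frac{3}{4} - 2\right) = 12 \left(- \frac{11}{4}\right) = -33$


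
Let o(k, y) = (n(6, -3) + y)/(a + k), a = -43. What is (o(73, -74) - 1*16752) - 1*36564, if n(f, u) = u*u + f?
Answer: -1599539/30 ≈ -53318.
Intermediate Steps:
n(f, u) = f + u**2 (n(f, u) = u**2 + f = f + u**2)
o(k, y) = (15 + y)/(-43 + k) (o(k, y) = ((6 + (-3)**2) + y)/(-43 + k) = ((6 + 9) + y)/(-43 + k) = (15 + y)/(-43 + k))
(o(73, -74) - 1*16752) - 1*36564 = ((15 - 74)/(-43 + 73) - 1*16752) - 1*36564 = (-59/30 - 16752) - 36564 = -502619/30 - 36564 = -1599539/30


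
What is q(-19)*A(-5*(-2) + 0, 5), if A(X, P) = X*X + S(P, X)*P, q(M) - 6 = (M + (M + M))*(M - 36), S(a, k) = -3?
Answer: 266985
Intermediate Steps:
q(M) = 6 + 3*M*(-36 + M) (q(M) = 6 + (M + (M + M))*(M - 36) = 6 + (M + 2*M)*(-36 + M) = 6 + (3*M)*(-36 + M) = 6 + 3*M*(-36 + M))
A(X, P) = X**2 - 3*P (A(X, P) = X*X - 3*P = X**2 - 3*P)
q(-19)*A(-5*(-2) + 0, 5) = (6 - 108*(-19) + 3*(-19)**2)*((-5*(-2) + 0)**2 - 3*5) = (6 + 2052 + 3*361)*((10 + 0)**2 - 15) = (6 + 2052 + 1083)*(10**2 - 15) = 3141*(100 - 15) = 3141*85 = 266985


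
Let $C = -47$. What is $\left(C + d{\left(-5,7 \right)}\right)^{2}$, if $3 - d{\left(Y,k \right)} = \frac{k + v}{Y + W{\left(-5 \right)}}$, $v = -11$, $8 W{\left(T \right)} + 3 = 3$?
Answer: $\frac{50176}{25} \approx 2007.0$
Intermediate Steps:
$W{\left(T \right)} = 0$ ($W{\left(T \right)} = - \frac{3}{8} + \frac{1}{8} \cdot 3 = - \frac{3}{8} + \frac{3}{8} = 0$)
$d{\left(Y,k \right)} = 3 - \frac{-11 + k}{Y}$ ($d{\left(Y,k \right)} = 3 - \frac{k - 11}{Y + 0} = 3 - \frac{-11 + k}{Y}$)
$\left(C + d{\left(-5,7 \right)}\right)^{2} = \left(-47 + \frac{11 - 7 + 3 \left(-5\right)}{-5}\right)^{2} = \left(-47 - \frac{11 - 7 - 15}{5}\right)^{2} = \left(-47 - - \frac{11}{5}\right)^{2} = \left(-47 + \frac{11}{5}\right)^{2} = \left(- \frac{224}{5}\right)^{2} = \frac{50176}{25}$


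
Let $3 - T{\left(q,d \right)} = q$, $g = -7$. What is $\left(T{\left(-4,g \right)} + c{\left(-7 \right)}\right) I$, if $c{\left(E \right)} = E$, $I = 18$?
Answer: $0$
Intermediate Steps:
$T{\left(q,d \right)} = 3 - q$
$\left(T{\left(-4,g \right)} + c{\left(-7 \right)}\right) I = \left(\left(3 - -4\right) - 7\right) 18 = \left(\left(3 + 4\right) - 7\right) 18 = \left(7 - 7\right) 18 = 0 \cdot 18 = 0$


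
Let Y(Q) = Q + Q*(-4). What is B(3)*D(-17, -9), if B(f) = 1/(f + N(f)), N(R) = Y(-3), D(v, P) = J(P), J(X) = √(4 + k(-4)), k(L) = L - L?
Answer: ⅙ ≈ 0.16667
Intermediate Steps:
k(L) = 0
J(X) = 2 (J(X) = √(4 + 0) = √4 = 2)
D(v, P) = 2
Y(Q) = -3*Q (Y(Q) = Q - 4*Q = -3*Q)
N(R) = 9 (N(R) = -3*(-3) = 9)
B(f) = 1/(9 + f) (B(f) = 1/(f + 9) = 1/(9 + f))
B(3)*D(-17, -9) = 2/(9 + 3) = 2/12 = (1/12)*2 = ⅙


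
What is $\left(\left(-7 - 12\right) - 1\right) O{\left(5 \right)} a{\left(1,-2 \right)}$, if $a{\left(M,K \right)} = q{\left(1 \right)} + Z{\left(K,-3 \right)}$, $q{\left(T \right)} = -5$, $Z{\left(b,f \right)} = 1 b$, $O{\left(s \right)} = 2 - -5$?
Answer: $980$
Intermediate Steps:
$O{\left(s \right)} = 7$ ($O{\left(s \right)} = 2 + 5 = 7$)
$Z{\left(b,f \right)} = b$
$a{\left(M,K \right)} = -5 + K$
$\left(\left(-7 - 12\right) - 1\right) O{\left(5 \right)} a{\left(1,-2 \right)} = \left(\left(-7 - 12\right) - 1\right) 7 \left(-5 - 2\right) = \left(-19 - 1\right) 7 \left(-7\right) = \left(-20\right) 7 \left(-7\right) = \left(-140\right) \left(-7\right) = 980$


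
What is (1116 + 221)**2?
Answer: 1787569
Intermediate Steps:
(1116 + 221)**2 = 1337**2 = 1787569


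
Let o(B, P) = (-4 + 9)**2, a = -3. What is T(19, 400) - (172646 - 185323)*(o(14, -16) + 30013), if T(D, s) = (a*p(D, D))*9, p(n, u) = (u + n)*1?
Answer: 380790700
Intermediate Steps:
p(n, u) = n + u (p(n, u) = (n + u)*1 = n + u)
o(B, P) = 25 (o(B, P) = 5**2 = 25)
T(D, s) = -54*D (T(D, s) = -3*(D + D)*9 = -6*D*9 = -54*D)
T(19, 400) - (172646 - 185323)*(o(14, -16) + 30013) = -54*19 - (172646 - 185323)*(25 + 30013) = -1026 - (-12677)*30038 = -1026 - 1*(-380791726) = -1026 + 380791726 = 380790700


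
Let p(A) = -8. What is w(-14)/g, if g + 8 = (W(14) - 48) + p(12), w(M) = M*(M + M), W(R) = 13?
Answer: -392/51 ≈ -7.6863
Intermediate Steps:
w(M) = 2*M² (w(M) = M*(2*M) = 2*M²)
g = -51 (g = -8 + ((13 - 48) - 8) = -8 + (-35 - 8) = -8 - 43 = -51)
w(-14)/g = (2*(-14)²)/(-51) = (2*196)*(-1/51) = 392*(-1/51) = -392/51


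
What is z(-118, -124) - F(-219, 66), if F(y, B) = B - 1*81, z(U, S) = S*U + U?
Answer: 14529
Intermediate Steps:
z(U, S) = U + S*U
F(y, B) = -81 + B (F(y, B) = B - 81 = -81 + B)
z(-118, -124) - F(-219, 66) = -118*(1 - 124) - (-81 + 66) = -118*(-123) - 1*(-15) = 14514 + 15 = 14529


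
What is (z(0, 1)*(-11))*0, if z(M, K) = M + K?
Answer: 0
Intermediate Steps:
z(M, K) = K + M
(z(0, 1)*(-11))*0 = ((1 + 0)*(-11))*0 = (1*(-11))*0 = -11*0 = 0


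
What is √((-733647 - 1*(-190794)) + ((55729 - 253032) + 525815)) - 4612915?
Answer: -4612915 + I*√214341 ≈ -4.6129e+6 + 462.97*I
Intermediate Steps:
√((-733647 - 1*(-190794)) + ((55729 - 253032) + 525815)) - 4612915 = √((-733647 + 190794) + (-197303 + 525815)) - 4612915 = √(-542853 + 328512) - 4612915 = √(-214341) - 4612915 = I*√214341 - 4612915 = -4612915 + I*√214341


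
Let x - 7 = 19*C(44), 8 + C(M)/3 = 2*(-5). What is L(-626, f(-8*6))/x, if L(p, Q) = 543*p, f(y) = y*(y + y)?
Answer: 339918/1019 ≈ 333.58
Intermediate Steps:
C(M) = -54 (C(M) = -24 + 3*(2*(-5)) = -24 + 3*(-10) = -24 - 30 = -54)
f(y) = 2*y**2 (f(y) = y*(2*y) = 2*y**2)
x = -1019 (x = 7 + 19*(-54) = 7 - 1026 = -1019)
L(-626, f(-8*6))/x = (543*(-626))/(-1019) = -339918*(-1/1019) = 339918/1019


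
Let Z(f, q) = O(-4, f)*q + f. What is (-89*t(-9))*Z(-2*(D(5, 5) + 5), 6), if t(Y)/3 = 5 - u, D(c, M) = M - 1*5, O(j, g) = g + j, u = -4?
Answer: 225882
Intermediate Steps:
D(c, M) = -5 + M (D(c, M) = M - 5 = -5 + M)
t(Y) = 27 (t(Y) = 3*(5 - 1*(-4)) = 3*(5 + 4) = 3*9 = 27)
Z(f, q) = f + q*(-4 + f) (Z(f, q) = (f - 4)*q + f = (-4 + f)*q + f = q*(-4 + f) + f = f + q*(-4 + f))
(-89*t(-9))*Z(-2*(D(5, 5) + 5), 6) = (-89*27)*(-2*((-5 + 5) + 5) + 6*(-4 - 2*((-5 + 5) + 5))) = -2403*(-2*(0 + 5) + 6*(-4 - 2*(0 + 5))) = -2403*(-2*5 + 6*(-4 - 2*5)) = -2403*(-10 + 6*(-4 - 10)) = -2403*(-10 + 6*(-14)) = -2403*(-10 - 84) = -2403*(-94) = 225882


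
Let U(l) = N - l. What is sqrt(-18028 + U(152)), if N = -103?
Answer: I*sqrt(18283) ≈ 135.21*I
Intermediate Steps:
U(l) = -103 - l
sqrt(-18028 + U(152)) = sqrt(-18028 + (-103 - 1*152)) = sqrt(-18028 + (-103 - 152)) = sqrt(-18028 - 255) = sqrt(-18283) = I*sqrt(18283)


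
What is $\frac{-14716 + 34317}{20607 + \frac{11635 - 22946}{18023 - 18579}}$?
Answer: $\frac{10898156}{11468803} \approx 0.95024$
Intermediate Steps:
$\frac{-14716 + 34317}{20607 + \frac{11635 - 22946}{18023 - 18579}} = \frac{19601}{20607 - \frac{11311}{-556}} = \frac{19601}{20607 - - \frac{11311}{556}} = \frac{19601}{20607 + \frac{11311}{556}} = \frac{19601}{\frac{11468803}{556}} = 19601 \cdot \frac{556}{11468803} = \frac{10898156}{11468803}$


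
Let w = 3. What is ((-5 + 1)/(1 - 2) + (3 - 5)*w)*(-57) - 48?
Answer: 66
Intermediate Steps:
((-5 + 1)/(1 - 2) + (3 - 5)*w)*(-57) - 48 = ((-5 + 1)/(1 - 2) + (3 - 5)*3)*(-57) - 48 = (-4/(-1) - 2*3)*(-57) - 48 = (-1*(-4) - 6)*(-57) - 48 = (4 - 6)*(-57) - 48 = -2*(-57) - 48 = 114 - 48 = 66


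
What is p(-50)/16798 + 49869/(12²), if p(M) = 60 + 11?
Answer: 46539427/134384 ≈ 346.32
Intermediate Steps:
p(M) = 71
p(-50)/16798 + 49869/(12²) = 71/16798 + 49869/(12²) = 71*(1/16798) + 49869/144 = 71/16798 + 49869*(1/144) = 71/16798 + 5541/16 = 46539427/134384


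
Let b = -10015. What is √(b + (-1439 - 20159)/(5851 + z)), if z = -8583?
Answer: I*√18672797906/1366 ≈ 100.04*I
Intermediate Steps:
√(b + (-1439 - 20159)/(5851 + z)) = √(-10015 + (-1439 - 20159)/(5851 - 8583)) = √(-10015 - 21598/(-2732)) = √(-10015 - 21598*(-1/2732)) = √(-10015 + 10799/1366) = √(-13669691/1366) = I*√18672797906/1366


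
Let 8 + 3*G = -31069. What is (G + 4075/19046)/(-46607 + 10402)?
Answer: 197293439/689560430 ≈ 0.28611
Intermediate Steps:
G = -10359 (G = -8/3 + (⅓)*(-31069) = -8/3 - 31069/3 = -10359)
(G + 4075/19046)/(-46607 + 10402) = (-10359 + 4075/19046)/(-46607 + 10402) = (-10359 + 4075*(1/19046))/(-36205) = (-10359 + 4075/19046)*(-1/36205) = -197293439/19046*(-1/36205) = 197293439/689560430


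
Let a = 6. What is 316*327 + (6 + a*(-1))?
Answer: 103332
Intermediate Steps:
316*327 + (6 + a*(-1)) = 316*327 + (6 + 6*(-1)) = 103332 + (6 - 6) = 103332 + 0 = 103332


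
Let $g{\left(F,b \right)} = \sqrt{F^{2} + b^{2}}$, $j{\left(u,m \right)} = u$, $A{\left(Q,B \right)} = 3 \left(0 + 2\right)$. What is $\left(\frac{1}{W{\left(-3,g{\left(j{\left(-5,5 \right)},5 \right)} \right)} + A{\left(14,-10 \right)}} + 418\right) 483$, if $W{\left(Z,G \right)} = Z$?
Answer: $202055$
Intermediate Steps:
$A{\left(Q,B \right)} = 6$ ($A{\left(Q,B \right)} = 3 \cdot 2 = 6$)
$\left(\frac{1}{W{\left(-3,g{\left(j{\left(-5,5 \right)},5 \right)} \right)} + A{\left(14,-10 \right)}} + 418\right) 483 = \left(\frac{1}{-3 + 6} + 418\right) 483 = \left(\frac{1}{3} + 418\right) 483 = \frac{1255}{3} \cdot 483 = 202055$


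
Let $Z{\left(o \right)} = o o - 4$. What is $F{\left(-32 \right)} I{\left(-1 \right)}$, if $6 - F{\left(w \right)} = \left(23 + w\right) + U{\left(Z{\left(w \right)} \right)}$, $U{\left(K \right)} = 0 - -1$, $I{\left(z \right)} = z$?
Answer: $-14$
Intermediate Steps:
$Z{\left(o \right)} = -4 + o^{2}$ ($Z{\left(o \right)} = o^{2} - 4 = -4 + o^{2}$)
$U{\left(K \right)} = 1$ ($U{\left(K \right)} = 0 + 1 = 1$)
$F{\left(w \right)} = -18 - w$ ($F{\left(w \right)} = 6 - \left(\left(23 + w\right) + 1\right) = 6 - \left(24 + w\right) = -18 - w$)
$F{\left(-32 \right)} I{\left(-1 \right)} = \left(-18 - -32\right) \left(-1\right) = \left(-18 + 32\right) \left(-1\right) = 14 \left(-1\right) = -14$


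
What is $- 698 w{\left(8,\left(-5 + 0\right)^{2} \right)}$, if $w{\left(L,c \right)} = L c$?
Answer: $-139600$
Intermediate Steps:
$- 698 w{\left(8,\left(-5 + 0\right)^{2} \right)} = - 698 \cdot 8 \left(-5 + 0\right)^{2} = - 698 \cdot 8 \left(-5\right)^{2} = - 698 \cdot 8 \cdot 25 = \left(-698\right) 200 = -139600$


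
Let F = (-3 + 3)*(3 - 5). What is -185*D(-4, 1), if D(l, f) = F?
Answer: 0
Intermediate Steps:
F = 0 (F = 0*(-2) = 0)
D(l, f) = 0
-185*D(-4, 1) = -185*0 = 0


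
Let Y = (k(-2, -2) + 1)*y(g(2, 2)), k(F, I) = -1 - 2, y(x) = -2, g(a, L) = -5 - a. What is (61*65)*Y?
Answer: 15860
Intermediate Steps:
k(F, I) = -3
Y = 4 (Y = (-3 + 1)*(-2) = -2*(-2) = 4)
(61*65)*Y = (61*65)*4 = 3965*4 = 15860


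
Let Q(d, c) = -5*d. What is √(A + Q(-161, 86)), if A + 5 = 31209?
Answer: √32009 ≈ 178.91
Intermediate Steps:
A = 31204 (A = -5 + 31209 = 31204)
√(A + Q(-161, 86)) = √(31204 - 5*(-161)) = √(31204 + 805) = √32009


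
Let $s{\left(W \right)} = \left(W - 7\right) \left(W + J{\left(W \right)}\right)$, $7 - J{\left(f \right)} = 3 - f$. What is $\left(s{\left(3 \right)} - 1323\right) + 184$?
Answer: $-1179$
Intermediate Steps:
$J{\left(f \right)} = 4 + f$ ($J{\left(f \right)} = 7 - \left(3 - f\right) = 7 + \left(-3 + f\right) = 4 + f$)
$s{\left(W \right)} = \left(-7 + W\right) \left(4 + 2 W\right)$ ($s{\left(W \right)} = \left(W - 7\right) \left(W + \left(4 + W\right)\right) = \left(-7 + W\right) \left(4 + 2 W\right)$)
$\left(s{\left(3 \right)} - 1323\right) + 184 = \left(\left(-28 - 30 + 2 \cdot 3^{2}\right) - 1323\right) + 184 = \left(\left(-28 - 30 + 2 \cdot 9\right) - 1323\right) + 184 = \left(\left(-28 - 30 + 18\right) - 1323\right) + 184 = \left(-40 - 1323\right) + 184 = -1363 + 184 = -1179$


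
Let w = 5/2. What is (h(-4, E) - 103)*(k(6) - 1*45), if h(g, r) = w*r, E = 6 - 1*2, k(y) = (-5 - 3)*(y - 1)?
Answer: 7905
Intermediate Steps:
w = 5/2 (w = 5*(½) = 5/2 ≈ 2.5000)
k(y) = 8 - 8*y (k(y) = -8*(-1 + y) = 8 - 8*y)
E = 4 (E = 6 - 2 = 4)
h(g, r) = 5*r/2
(h(-4, E) - 103)*(k(6) - 1*45) = ((5/2)*4 - 103)*((8 - 8*6) - 1*45) = (10 - 103)*((8 - 48) - 45) = -93*(-40 - 45) = -93*(-85) = 7905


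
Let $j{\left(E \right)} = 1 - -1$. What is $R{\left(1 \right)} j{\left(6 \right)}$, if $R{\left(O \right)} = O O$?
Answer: $2$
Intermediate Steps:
$j{\left(E \right)} = 2$ ($j{\left(E \right)} = 1 + 1 = 2$)
$R{\left(O \right)} = O^{2}$
$R{\left(1 \right)} j{\left(6 \right)} = 1^{2} \cdot 2 = 1 \cdot 2 = 2$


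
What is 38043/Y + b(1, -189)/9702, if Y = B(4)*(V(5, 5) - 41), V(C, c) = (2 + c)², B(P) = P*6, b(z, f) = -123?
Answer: 20503865/103488 ≈ 198.13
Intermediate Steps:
B(P) = 6*P
Y = 192 (Y = (6*4)*((2 + 5)² - 41) = 24*(7² - 41) = 24*(49 - 41) = 24*8 = 192)
38043/Y + b(1, -189)/9702 = 38043/192 - 123/9702 = 38043*(1/192) - 123*1/9702 = 12681/64 - 41/3234 = 20503865/103488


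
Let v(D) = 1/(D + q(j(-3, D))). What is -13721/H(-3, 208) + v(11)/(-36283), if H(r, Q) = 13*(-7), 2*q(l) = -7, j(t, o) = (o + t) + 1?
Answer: 574429651/3809715 ≈ 150.78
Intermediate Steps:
j(t, o) = 1 + o + t
q(l) = -7/2 (q(l) = (½)*(-7) = -7/2)
H(r, Q) = -91
v(D) = 1/(-7/2 + D) (v(D) = 1/(D - 7/2) = 1/(-7/2 + D))
-13721/H(-3, 208) + v(11)/(-36283) = -13721/(-91) + (2/(-7 + 2*11))/(-36283) = -13721*(-1/91) + (2/(-7 + 22))*(-1/36283) = 13721/91 + (2/15)*(-1/36283) = 13721/91 - 2/544245 = 574429651/3809715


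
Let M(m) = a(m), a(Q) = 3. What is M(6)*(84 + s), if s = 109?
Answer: 579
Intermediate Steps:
M(m) = 3
M(6)*(84 + s) = 3*(84 + 109) = 3*193 = 579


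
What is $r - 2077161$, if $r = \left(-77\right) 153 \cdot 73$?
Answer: $-2937174$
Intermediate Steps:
$r = -860013$ ($r = \left(-11781\right) 73 = -860013$)
$r - 2077161 = -860013 - 2077161 = -2937174$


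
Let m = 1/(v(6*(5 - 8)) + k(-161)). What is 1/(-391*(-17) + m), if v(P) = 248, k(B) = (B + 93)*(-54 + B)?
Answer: 14868/98827597 ≈ 0.00015044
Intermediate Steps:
k(B) = (-54 + B)*(93 + B) (k(B) = (93 + B)*(-54 + B) = (-54 + B)*(93 + B))
m = 1/14868 (m = 1/(248 + (-5022 + (-161)**2 + 39*(-161))) = 1/(248 + (-5022 + 25921 - 6279)) = 1/(248 + 14620) = 1/14868 ≈ 6.7258e-5)
1/(-391*(-17) + m) = 1/(-391*(-17) + 1/14868) = 1/(6647 + 1/14868) = 1/(98827597/14868) = 14868/98827597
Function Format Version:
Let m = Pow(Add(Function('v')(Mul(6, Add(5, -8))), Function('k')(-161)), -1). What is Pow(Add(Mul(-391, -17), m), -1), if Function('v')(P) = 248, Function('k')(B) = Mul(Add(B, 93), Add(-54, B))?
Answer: Rational(14868, 98827597) ≈ 0.00015044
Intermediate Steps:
Function('k')(B) = Mul(Add(-54, B), Add(93, B)) (Function('k')(B) = Mul(Add(93, B), Add(-54, B)) = Mul(Add(-54, B), Add(93, B)))
m = Rational(1, 14868) (m = Pow(Add(248, Add(-5022, Pow(-161, 2), Mul(39, -161))), -1) = Pow(Add(248, Add(-5022, 25921, -6279)), -1) = Pow(Add(248, 14620), -1) = Pow(14868, -1) = Rational(1, 14868) ≈ 6.7258e-5)
Pow(Add(Mul(-391, -17), m), -1) = Pow(Add(Mul(-391, -17), Rational(1, 14868)), -1) = Pow(Add(6647, Rational(1, 14868)), -1) = Pow(Rational(98827597, 14868), -1) = Rational(14868, 98827597)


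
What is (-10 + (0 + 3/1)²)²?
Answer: 1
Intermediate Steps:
(-10 + (0 + 3/1)²)² = (-10 + (0 + 3*1)²)² = (-10 + (0 + 3)²)² = (-10 + 3²)² = (-10 + 9)² = (-1)² = 1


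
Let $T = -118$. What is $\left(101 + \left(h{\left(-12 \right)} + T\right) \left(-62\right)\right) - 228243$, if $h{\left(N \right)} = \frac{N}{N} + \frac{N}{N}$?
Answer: $-220950$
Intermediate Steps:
$h{\left(N \right)} = 2$ ($h{\left(N \right)} = 1 + 1 = 2$)
$\left(101 + \left(h{\left(-12 \right)} + T\right) \left(-62\right)\right) - 228243 = \left(101 + \left(2 - 118\right) \left(-62\right)\right) - 228243 = \left(101 - -7192\right) - 228243 = \left(101 + 7192\right) - 228243 = 7293 - 228243 = -220950$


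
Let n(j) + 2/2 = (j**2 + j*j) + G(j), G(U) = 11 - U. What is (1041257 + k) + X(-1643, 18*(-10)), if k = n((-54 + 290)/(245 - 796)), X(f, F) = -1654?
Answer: 315627787841/303601 ≈ 1.0396e+6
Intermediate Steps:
n(j) = 10 - j + 2*j**2 (n(j) = -1 + ((j**2 + j*j) + (11 - j)) = -1 + ((j**2 + j**2) + (11 - j)) = -1 + (2*j**2 + (11 - j)) = -1 + (11 - j + 2*j**2) = 10 - j + 2*j**2)
k = 3277438/303601 (k = 10 - (-54 + 290)/(245 - 796) + 2*((-54 + 290)/(245 - 796))**2 = 10 - 236/(-551) + 2*(236/(-551))**2 = 10 - 236*(-1)/551 + 2*(236*(-1/551))**2 = 10 - 1*(-236/551) + 2*(-236/551)**2 = 10 + 236/551 + 2*(55696/303601) = 10 + 236/551 + 111392/303601 = 3277438/303601 ≈ 10.795)
(1041257 + k) + X(-1643, 18*(-10)) = (1041257 + 3277438/303601) - 1654 = 316129943895/303601 - 1654 = 315627787841/303601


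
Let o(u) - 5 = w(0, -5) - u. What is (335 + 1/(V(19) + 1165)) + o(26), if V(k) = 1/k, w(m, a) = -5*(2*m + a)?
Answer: 7504123/22136 ≈ 339.00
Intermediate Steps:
w(m, a) = -10*m - 5*a (w(m, a) = -5*(a + 2*m) = -10*m - 5*a)
o(u) = 30 - u (o(u) = 5 + ((-10*0 - 5*(-5)) - u) = 5 + ((0 + 25) - u) = 5 + (25 - u) = 30 - u)
(335 + 1/(V(19) + 1165)) + o(26) = (335 + 1/(1/19 + 1165)) + (30 - 1*26) = (335 + 1/(1/19 + 1165)) + (30 - 26) = (335 + 1/(22136/19)) + 4 = (335 + 19/22136) + 4 = 7415579/22136 + 4 = 7504123/22136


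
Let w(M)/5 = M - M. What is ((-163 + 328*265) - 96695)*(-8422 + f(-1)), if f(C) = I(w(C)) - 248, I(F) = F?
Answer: 86162460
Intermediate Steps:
w(M) = 0 (w(M) = 5*(M - M) = 5*0 = 0)
f(C) = -248 (f(C) = 0 - 248 = -248)
((-163 + 328*265) - 96695)*(-8422 + f(-1)) = ((-163 + 328*265) - 96695)*(-8422 - 248) = ((-163 + 86920) - 96695)*(-8670) = (86757 - 96695)*(-8670) = -9938*(-8670) = 86162460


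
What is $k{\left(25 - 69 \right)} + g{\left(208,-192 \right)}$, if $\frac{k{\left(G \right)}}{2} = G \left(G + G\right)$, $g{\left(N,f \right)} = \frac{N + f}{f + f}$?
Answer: $\frac{185855}{24} \approx 7744.0$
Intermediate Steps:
$g{\left(N,f \right)} = \frac{N + f}{2 f}$
$k{\left(G \right)} = 4 G^{2}$ ($k{\left(G \right)} = 2 G \left(G + G\right) = 2 G 2 G = 2 \cdot 2 G^{2} = 4 G^{2}$)
$k{\left(25 - 69 \right)} + g{\left(208,-192 \right)} = 4 \left(25 - 69\right)^{2} + \frac{208 - 192}{2 \left(-192\right)} = 4 \left(25 - 69\right)^{2} + \frac{1}{2} \left(- \frac{1}{192}\right) 16 = 4 \left(-44\right)^{2} - \frac{1}{24} = 4 \cdot 1936 - \frac{1}{24} = 7744 - \frac{1}{24} = \frac{185855}{24}$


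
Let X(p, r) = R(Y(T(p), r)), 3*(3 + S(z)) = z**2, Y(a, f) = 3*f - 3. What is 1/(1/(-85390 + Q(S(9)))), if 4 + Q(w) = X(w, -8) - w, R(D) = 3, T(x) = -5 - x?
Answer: -85415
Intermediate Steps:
Y(a, f) = -3 + 3*f
S(z) = -3 + z**2/3
X(p, r) = 3
Q(w) = -1 - w (Q(w) = -4 + (3 - w) = -1 - w)
1/(1/(-85390 + Q(S(9)))) = 1/(1/(-85390 + (-1 - (-3 + (1/3)*9**2)))) = 1/(1/(-85390 + (-1 - (-3 + (1/3)*81)))) = 1/(1/(-85390 + (-1 - (-3 + 27)))) = 1/(1/(-85390 + (-1 - 1*24))) = 1/(1/(-85390 + (-1 - 24))) = 1/(1/(-85390 - 25)) = 1/(1/(-85415)) = 1/(-1/85415) = -85415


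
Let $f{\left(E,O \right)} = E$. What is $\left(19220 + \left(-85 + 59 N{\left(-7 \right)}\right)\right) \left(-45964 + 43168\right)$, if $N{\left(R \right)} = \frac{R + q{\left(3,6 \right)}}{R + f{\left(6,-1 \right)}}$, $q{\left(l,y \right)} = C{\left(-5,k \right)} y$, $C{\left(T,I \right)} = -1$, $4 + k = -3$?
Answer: $-55645992$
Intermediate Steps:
$k = -7$ ($k = -4 - 3 = -7$)
$q{\left(l,y \right)} = - y$
$N{\left(R \right)} = \frac{-6 + R}{6 + R}$ ($N{\left(R \right)} = \frac{R - 6}{R + 6} = \frac{R - 6}{6 + R} = \frac{-6 + R}{6 + R}$)
$\left(19220 + \left(-85 + 59 N{\left(-7 \right)}\right)\right) \left(-45964 + 43168\right) = \left(19220 - \left(85 - 59 \frac{-6 - 7}{6 - 7}\right)\right) \left(-45964 + 43168\right) = \left(19220 - \left(85 - 59 \frac{1}{-1} \left(-13\right)\right)\right) \left(-2796\right) = \left(19220 - \left(85 - 59 \left(\left(-1\right) \left(-13\right)\right)\right)\right) \left(-2796\right) = \left(19220 + \left(-85 + 59 \cdot 13\right)\right) \left(-2796\right) = \left(19220 + \left(-85 + 767\right)\right) \left(-2796\right) = \left(19220 + 682\right) \left(-2796\right) = 19902 \left(-2796\right) = -55645992$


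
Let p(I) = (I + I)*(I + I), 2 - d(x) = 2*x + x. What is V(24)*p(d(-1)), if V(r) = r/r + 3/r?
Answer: 225/2 ≈ 112.50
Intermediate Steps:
d(x) = 2 - 3*x (d(x) = 2 - (2*x + x) = 2 - 3*x)
V(r) = 1 + 3/r
p(I) = 4*I**2 (p(I) = (2*I)*(2*I) = 4*I**2)
V(24)*p(d(-1)) = ((3 + 24)/24)*(4*(2 - 3*(-1))**2) = ((1/24)*27)*(4*(2 + 3)**2) = 9*(4*5**2)/8 = 9*(4*25)/8 = (9/8)*100 = 225/2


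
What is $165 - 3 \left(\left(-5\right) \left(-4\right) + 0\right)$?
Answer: $105$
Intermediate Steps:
$165 - 3 \left(\left(-5\right) \left(-4\right) + 0\right) = 165 - 3 \left(20 + 0\right) = 165 - 60 = 105$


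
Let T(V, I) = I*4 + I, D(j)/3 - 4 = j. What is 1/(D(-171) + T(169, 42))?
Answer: -1/291 ≈ -0.0034364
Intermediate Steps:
D(j) = 12 + 3*j
T(V, I) = 5*I (T(V, I) = 4*I + I = 5*I)
1/(D(-171) + T(169, 42)) = 1/((12 + 3*(-171)) + 5*42) = 1/((12 - 513) + 210) = 1/(-501 + 210) = 1/(-291) = -1/291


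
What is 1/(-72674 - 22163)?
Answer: -1/94837 ≈ -1.0544e-5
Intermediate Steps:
1/(-72674 - 22163) = 1/(-94837) = -1/94837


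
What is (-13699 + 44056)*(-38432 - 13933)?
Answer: -1589644305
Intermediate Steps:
(-13699 + 44056)*(-38432 - 13933) = 30357*(-52365) = -1589644305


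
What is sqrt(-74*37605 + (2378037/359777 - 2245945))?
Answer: I*sqrt(650913448029550486)/359777 ≈ 2242.5*I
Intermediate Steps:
sqrt(-74*37605 + (2378037/359777 - 2245945)) = sqrt(-2782770 + (2378037*(1/359777) - 2245945)) = sqrt(-2782770 + (2378037/359777 - 2245945)) = sqrt(-2782770 - 808036976228/359777) = sqrt(-1809213618518/359777) = I*sqrt(650913448029550486)/359777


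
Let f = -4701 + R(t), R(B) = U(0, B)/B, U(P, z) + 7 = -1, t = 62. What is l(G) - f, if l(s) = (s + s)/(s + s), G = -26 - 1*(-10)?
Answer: 145766/31 ≈ 4702.1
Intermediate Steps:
U(P, z) = -8 (U(P, z) = -7 - 1 = -8)
G = -16 (G = -26 + 10 = -16)
R(B) = -8/B
f = -145735/31 (f = -4701 - 8/62 = -4701 - 8*1/62 = -4701 - 4/31 = -145735/31 ≈ -4701.1)
l(s) = 1 (l(s) = (2*s)/((2*s)) = (2*s)*(1/(2*s)) = 1)
l(G) - f = 1 - 1*(-145735/31) = 1 + 145735/31 = 145766/31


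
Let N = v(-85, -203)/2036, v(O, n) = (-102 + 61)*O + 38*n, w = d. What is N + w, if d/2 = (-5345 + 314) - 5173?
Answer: -41554917/2036 ≈ -20410.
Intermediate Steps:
d = -20408 (d = 2*((-5345 + 314) - 5173) = 2*(-5031 - 5173) = 2*(-10204) = -20408)
w = -20408
v(O, n) = -41*O + 38*n
N = -4229/2036 (N = (-41*(-85) + 38*(-203))/2036 = (3485 - 7714)*(1/2036) = -4229*1/2036 = -4229/2036 ≈ -2.0771)
N + w = -4229/2036 - 20408 = -41554917/2036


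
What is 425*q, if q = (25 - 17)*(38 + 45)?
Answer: 282200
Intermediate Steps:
q = 664 (q = 8*83 = 664)
425*q = 425*664 = 282200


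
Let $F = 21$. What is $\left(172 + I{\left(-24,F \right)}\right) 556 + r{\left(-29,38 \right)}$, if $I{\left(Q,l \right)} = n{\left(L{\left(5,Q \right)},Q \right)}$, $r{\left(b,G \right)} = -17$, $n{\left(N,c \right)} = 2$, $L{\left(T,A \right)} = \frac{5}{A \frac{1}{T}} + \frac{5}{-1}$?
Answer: $96727$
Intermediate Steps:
$L{\left(T,A \right)} = -5 + \frac{5 T}{A}$ ($L{\left(T,A \right)} = 5 \frac{T}{A} + 5 \left(-1\right) = \frac{5 T}{A} - 5 = -5 + \frac{5 T}{A}$)
$I{\left(Q,l \right)} = 2$
$\left(172 + I{\left(-24,F \right)}\right) 556 + r{\left(-29,38 \right)} = \left(172 + 2\right) 556 - 17 = 174 \cdot 556 - 17 = 96744 - 17 = 96727$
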